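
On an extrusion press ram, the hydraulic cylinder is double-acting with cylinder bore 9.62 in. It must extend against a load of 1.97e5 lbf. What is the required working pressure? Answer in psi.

P ≈ 2710 psi

Cap-side area A_cap = π/4 × (9.62 in)² = 72.68 in^2
P = F / A = 1.97e5 lbf / A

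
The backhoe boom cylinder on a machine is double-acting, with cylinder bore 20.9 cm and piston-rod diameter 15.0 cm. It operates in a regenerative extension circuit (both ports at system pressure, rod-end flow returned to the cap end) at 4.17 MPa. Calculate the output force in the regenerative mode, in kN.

F ≈ 73.7 kN

With equal pressure on both faces, forces on the annular region cancel; the net push is pressure × rod cross-section.
Rod cross-section A_rod = π/4 × (15.0 cm)² = 176.7 cm^2
F = P × A_rod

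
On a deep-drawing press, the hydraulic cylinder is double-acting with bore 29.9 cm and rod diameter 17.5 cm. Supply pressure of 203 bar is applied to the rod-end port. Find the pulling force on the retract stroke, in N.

F ≈ 9.37e5 N

Rod-side annular area A_ann = π/4 × (29.9² − 17.5²) = 461.6 cm^2
On retraction the pressure acts on the annular area (bore minus rod).
F = P × A_ann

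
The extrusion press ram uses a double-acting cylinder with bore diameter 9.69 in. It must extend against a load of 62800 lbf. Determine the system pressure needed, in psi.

P ≈ 852 psi

Cap-side area A_cap = π/4 × (9.69 in)² = 73.75 in^2
P = F / A = 62800 lbf / A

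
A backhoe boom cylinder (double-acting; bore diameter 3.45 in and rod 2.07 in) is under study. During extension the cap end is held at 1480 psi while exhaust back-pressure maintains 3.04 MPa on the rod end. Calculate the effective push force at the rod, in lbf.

F ≈ 11200 lbf

Cap-side area A_cap = π/4 × (3.45 in)² = 9.348 in^2
Rod-side annular area A_ann = π/4 × (3.45² − 2.07²) = 5.983 in^2
Net thrust = P_cap·A_cap − P_rod·A_ann = 13840 lbf − 2638 lbf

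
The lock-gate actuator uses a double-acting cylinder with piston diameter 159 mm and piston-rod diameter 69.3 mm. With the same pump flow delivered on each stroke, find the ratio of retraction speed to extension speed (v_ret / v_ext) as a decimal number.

Cap-side area A_cap = π/4 × (159 mm)² = 19860 mm^2
Rod-side annular area A_ann = π/4 × (159² − 69.3²) = 16080 mm^2
For equal Q, v ∝ 1/A, so v_ret/v_ext = A_cap/A_ann.

v_ret/v_ext ≈ 1.23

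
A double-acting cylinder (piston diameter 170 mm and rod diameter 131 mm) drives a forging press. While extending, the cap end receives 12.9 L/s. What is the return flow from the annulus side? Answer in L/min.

Cap-side area A_cap = π/4 × (170 mm)² = 22700 mm^2
Rod-side annular area A_ann = π/4 × (170² − 131²) = 9220 mm^2
Piston speed v = Q_in/A_cap; rod-end outflow Q_out = v × A_ann = Q_in × A_ann/A_cap.

Q_out ≈ 314 L/min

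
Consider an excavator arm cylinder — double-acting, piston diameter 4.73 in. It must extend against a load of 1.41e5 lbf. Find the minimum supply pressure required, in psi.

P ≈ 8020 psi

Cap-side area A_cap = π/4 × (4.73 in)² = 17.57 in^2
P = F / A = 1.41e5 lbf / A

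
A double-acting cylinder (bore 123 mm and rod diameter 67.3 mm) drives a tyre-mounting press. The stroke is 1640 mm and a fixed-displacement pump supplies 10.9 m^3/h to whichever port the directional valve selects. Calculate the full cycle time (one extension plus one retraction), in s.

Cap-side area A_cap = π/4 × (123 mm)² = 11880 mm^2
Rod-side annular area A_ann = π/4 × (123² − 67.3²) = 8325 mm^2
t_ext = A_cap·L/Q = 6.436 s
t_ret = A_ann·L/Q = 4.509 s
t_cycle = t_ext + t_ret

t ≈ 10.9 s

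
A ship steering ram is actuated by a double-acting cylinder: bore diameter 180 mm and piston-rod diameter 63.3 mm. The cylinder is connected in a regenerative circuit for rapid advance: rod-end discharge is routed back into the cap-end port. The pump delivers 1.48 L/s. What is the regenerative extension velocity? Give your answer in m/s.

In regeneration the rod-end outflow joins the pump flow into the cap end, so the net volume the pump must supply per unit advance equals the rod cross-section area.
Rod cross-section A_rod = π/4 × (63.3 mm)² = 3147 mm^2
v = Q_pump / A_rod

v ≈ 0.470 m/s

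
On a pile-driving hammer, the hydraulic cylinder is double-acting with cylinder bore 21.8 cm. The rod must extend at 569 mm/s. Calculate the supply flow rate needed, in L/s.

Cap-side area A_cap = π/4 × (21.8 cm)² = 373.3 cm^2
Q = A × v

Q ≈ 21.2 L/s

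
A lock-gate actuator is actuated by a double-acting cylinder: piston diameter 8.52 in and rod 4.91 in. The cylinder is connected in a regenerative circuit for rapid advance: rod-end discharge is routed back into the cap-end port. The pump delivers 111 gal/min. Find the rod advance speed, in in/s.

v ≈ 22.6 in/s

In regeneration the rod-end outflow joins the pump flow into the cap end, so the net volume the pump must supply per unit advance equals the rod cross-section area.
Rod cross-section A_rod = π/4 × (4.91 in)² = 18.93 in^2
v = Q_pump / A_rod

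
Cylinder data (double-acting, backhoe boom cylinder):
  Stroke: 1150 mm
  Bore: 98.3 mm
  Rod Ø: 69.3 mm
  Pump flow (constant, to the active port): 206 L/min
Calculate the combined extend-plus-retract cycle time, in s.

Cap-side area A_cap = π/4 × (98.3 mm)² = 7589 mm^2
Rod-side annular area A_ann = π/4 × (98.3² − 69.3²) = 3817 mm^2
t_ext = A_cap·L/Q = 2.542 s
t_ret = A_ann·L/Q = 1.279 s
t_cycle = t_ext + t_ret

t ≈ 3.82 s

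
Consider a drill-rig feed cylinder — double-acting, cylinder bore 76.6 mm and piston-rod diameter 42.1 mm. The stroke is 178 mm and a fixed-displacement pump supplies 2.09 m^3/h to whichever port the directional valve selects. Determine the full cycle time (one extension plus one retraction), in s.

t ≈ 2.40 s

Cap-side area A_cap = π/4 × (76.6 mm)² = 4608 mm^2
Rod-side annular area A_ann = π/4 × (76.6² − 42.1²) = 3216 mm^2
t_ext = A_cap·L/Q = 1.413 s
t_ret = A_ann·L/Q = 0.9861 s
t_cycle = t_ext + t_ret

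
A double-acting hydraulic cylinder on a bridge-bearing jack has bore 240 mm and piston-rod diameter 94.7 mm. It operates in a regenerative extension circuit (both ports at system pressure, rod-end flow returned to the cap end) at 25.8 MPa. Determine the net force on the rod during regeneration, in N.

With equal pressure on both faces, forces on the annular region cancel; the net push is pressure × rod cross-section.
Rod cross-section A_rod = π/4 × (94.7 mm)² = 7044 mm^2
F = P × A_rod

F ≈ 1.82e5 N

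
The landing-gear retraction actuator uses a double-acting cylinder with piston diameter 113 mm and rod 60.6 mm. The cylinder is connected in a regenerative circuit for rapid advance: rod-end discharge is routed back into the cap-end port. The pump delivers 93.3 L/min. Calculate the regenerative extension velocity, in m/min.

v ≈ 32.3 m/min

In regeneration the rod-end outflow joins the pump flow into the cap end, so the net volume the pump must supply per unit advance equals the rod cross-section area.
Rod cross-section A_rod = π/4 × (60.6 mm)² = 2884 mm^2
v = Q_pump / A_rod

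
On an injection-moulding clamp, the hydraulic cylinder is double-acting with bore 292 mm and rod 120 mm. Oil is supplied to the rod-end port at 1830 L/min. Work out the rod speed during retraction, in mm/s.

Rod-side annular area A_ann = π/4 × (292² − 120²) = 55660 mm^2
Flow into the rod-end port fills the annular volume.
v = Q / A

v ≈ 548 mm/s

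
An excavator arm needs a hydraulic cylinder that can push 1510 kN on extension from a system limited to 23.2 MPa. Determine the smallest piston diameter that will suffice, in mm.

D ≈ 288 mm

Extension force acts on the full piston face: F = P × (π/4)D².
D = √(4F / (πP)) = √(4 × 1510 kN / (π × 23.2 MPa))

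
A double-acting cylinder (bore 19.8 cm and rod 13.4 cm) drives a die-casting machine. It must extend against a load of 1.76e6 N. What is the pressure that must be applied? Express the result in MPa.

Cap-side area A_cap = π/4 × (19.8 cm)² = 307.9 cm^2
P = F / A = 1.76e6 N / A

P ≈ 57.2 MPa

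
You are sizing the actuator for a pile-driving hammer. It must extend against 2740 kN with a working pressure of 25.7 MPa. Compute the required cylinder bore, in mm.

D ≈ 368 mm

Extension force acts on the full piston face: F = P × (π/4)D².
D = √(4F / (πP)) = √(4 × 2740 kN / (π × 25.7 MPa))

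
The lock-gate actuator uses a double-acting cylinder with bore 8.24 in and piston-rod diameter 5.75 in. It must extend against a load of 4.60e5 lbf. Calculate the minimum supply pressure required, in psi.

P ≈ 8630 psi

Cap-side area A_cap = π/4 × (8.24 in)² = 53.33 in^2
P = F / A = 4.60e5 lbf / A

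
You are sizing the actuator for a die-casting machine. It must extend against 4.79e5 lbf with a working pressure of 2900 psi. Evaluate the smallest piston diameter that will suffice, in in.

D ≈ 14.5 in

Extension force acts on the full piston face: F = P × (π/4)D².
D = √(4F / (πP)) = √(4 × 4.79e5 lbf / (π × 2900 psi))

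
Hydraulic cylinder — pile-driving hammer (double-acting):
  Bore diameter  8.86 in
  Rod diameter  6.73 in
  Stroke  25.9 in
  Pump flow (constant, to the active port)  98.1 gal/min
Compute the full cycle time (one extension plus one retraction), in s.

Cap-side area A_cap = π/4 × (8.86 in)² = 61.65 in^2
Rod-side annular area A_ann = π/4 × (8.86² − 6.73²) = 26.08 in^2
t_ext = A_cap·L/Q = 4.228 s
t_ret = A_ann·L/Q = 1.788 s
t_cycle = t_ext + t_ret

t ≈ 6.02 s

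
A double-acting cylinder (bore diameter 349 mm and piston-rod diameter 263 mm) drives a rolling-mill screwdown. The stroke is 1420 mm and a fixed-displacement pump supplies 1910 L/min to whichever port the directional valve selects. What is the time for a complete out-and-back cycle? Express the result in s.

Cap-side area A_cap = π/4 × (349 mm)² = 95660 mm^2
Rod-side annular area A_ann = π/4 × (349² − 263²) = 41340 mm^2
t_ext = A_cap·L/Q = 4.267 s
t_ret = A_ann·L/Q = 1.844 s
t_cycle = t_ext + t_ret

t ≈ 6.11 s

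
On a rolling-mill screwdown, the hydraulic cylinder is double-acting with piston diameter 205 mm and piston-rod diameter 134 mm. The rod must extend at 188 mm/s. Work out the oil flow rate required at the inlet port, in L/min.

Q ≈ 372 L/min

Cap-side area A_cap = π/4 × (205 mm)² = 33010 mm^2
Q = A × v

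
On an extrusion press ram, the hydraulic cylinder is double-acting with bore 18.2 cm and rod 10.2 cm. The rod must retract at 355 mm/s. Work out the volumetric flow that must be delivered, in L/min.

Rod-side annular area A_ann = π/4 × (18.2² − 10.2²) = 178.4 cm^2
Q = A × v

Q ≈ 380 L/min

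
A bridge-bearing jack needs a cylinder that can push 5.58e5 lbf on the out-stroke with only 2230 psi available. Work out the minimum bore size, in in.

D ≈ 17.8 in

Extension force acts on the full piston face: F = P × (π/4)D².
D = √(4F / (πP)) = √(4 × 5.58e5 lbf / (π × 2230 psi))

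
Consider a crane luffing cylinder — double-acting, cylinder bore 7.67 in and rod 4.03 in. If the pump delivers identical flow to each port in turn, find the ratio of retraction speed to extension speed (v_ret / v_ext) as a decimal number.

Cap-side area A_cap = π/4 × (7.67 in)² = 46.20 in^2
Rod-side annular area A_ann = π/4 × (7.67² − 4.03²) = 33.45 in^2
For equal Q, v ∝ 1/A, so v_ret/v_ext = A_cap/A_ann.

v_ret/v_ext ≈ 1.38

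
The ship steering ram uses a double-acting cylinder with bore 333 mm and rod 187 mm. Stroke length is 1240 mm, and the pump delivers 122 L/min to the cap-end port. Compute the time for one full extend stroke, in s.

t ≈ 53.1 s

Cap-side area A_cap = π/4 × (333 mm)² = 87090 mm^2
Swept volume V = A × L; t = V / Q = A·L / Q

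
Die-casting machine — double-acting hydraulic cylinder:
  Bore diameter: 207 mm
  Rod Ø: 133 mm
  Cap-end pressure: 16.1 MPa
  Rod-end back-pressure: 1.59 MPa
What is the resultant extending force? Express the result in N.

Cap-side area A_cap = π/4 × (207 mm)² = 33650 mm^2
Rod-side annular area A_ann = π/4 × (207² − 133²) = 19760 mm^2
Net thrust = P_cap·A_cap − P_rod·A_ann = 5.418e5 N − 31420 N

F ≈ 5.10e5 N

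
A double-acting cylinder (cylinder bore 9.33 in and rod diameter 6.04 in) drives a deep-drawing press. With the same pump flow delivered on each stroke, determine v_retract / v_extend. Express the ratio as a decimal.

v_ret/v_ext ≈ 1.72

Cap-side area A_cap = π/4 × (9.33 in)² = 68.37 in^2
Rod-side annular area A_ann = π/4 × (9.33² − 6.04²) = 39.72 in^2
For equal Q, v ∝ 1/A, so v_ret/v_ext = A_cap/A_ann.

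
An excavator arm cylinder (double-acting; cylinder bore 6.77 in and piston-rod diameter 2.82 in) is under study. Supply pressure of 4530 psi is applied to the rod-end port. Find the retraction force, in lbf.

F ≈ 1.35e5 lbf

Rod-side annular area A_ann = π/4 × (6.77² − 2.82²) = 29.75 in^2
On retraction the pressure acts on the annular area (bore minus rod).
F = P × A_ann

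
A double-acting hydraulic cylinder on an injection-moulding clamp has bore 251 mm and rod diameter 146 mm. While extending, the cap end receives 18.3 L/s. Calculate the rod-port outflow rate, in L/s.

Cap-side area A_cap = π/4 × (251 mm)² = 49480 mm^2
Rod-side annular area A_ann = π/4 × (251² − 146²) = 32740 mm^2
Piston speed v = Q_in/A_cap; rod-end outflow Q_out = v × A_ann = Q_in × A_ann/A_cap.

Q_out ≈ 12.1 L/s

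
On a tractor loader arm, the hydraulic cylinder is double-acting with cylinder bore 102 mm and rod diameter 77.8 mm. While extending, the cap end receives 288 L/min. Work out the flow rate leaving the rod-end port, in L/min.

Cap-side area A_cap = π/4 × (102 mm)² = 8171 mm^2
Rod-side annular area A_ann = π/4 × (102² − 77.8²) = 3417 mm^2
Piston speed v = Q_in/A_cap; rod-end outflow Q_out = v × A_ann = Q_in × A_ann/A_cap.

Q_out ≈ 120 L/min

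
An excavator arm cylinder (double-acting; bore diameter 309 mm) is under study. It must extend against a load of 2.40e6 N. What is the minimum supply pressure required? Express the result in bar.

P ≈ 320 bar

Cap-side area A_cap = π/4 × (309 mm)² = 74990 mm^2
P = F / A = 2.40e6 N / A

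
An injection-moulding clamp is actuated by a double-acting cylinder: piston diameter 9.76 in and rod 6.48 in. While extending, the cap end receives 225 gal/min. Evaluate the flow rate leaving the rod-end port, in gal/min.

Q_out ≈ 126 gal/min

Cap-side area A_cap = π/4 × (9.76 in)² = 74.82 in^2
Rod-side annular area A_ann = π/4 × (9.76² − 6.48²) = 41.84 in^2
Piston speed v = Q_in/A_cap; rod-end outflow Q_out = v × A_ann = Q_in × A_ann/A_cap.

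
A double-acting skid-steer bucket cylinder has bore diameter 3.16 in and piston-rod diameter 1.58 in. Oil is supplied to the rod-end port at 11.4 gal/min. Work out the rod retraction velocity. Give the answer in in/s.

Rod-side annular area A_ann = π/4 × (3.16² − 1.58²) = 5.882 in^2
Flow into the rod-end port fills the annular volume.
v = Q / A

v ≈ 7.46 in/s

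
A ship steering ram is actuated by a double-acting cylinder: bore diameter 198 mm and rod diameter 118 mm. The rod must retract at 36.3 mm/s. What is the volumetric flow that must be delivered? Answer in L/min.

Q ≈ 43.2 L/min

Rod-side annular area A_ann = π/4 × (198² − 118²) = 19850 mm^2
Q = A × v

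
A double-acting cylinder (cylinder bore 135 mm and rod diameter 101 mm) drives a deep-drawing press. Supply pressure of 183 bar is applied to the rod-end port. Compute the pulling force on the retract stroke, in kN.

F ≈ 115 kN

Rod-side annular area A_ann = π/4 × (135² − 101²) = 6302 mm^2
On retraction the pressure acts on the annular area (bore minus rod).
F = P × A_ann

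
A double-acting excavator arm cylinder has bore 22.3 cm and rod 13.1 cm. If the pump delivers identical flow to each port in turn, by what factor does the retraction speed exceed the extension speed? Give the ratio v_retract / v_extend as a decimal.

Cap-side area A_cap = π/4 × (22.3 cm)² = 390.6 cm^2
Rod-side annular area A_ann = π/4 × (22.3² − 13.1²) = 255.8 cm^2
For equal Q, v ∝ 1/A, so v_ret/v_ext = A_cap/A_ann.

v_ret/v_ext ≈ 1.53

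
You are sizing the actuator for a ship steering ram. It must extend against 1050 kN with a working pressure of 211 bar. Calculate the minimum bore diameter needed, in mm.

Extension force acts on the full piston face: F = P × (π/4)D².
D = √(4F / (πP)) = √(4 × 1050 kN / (π × 211 bar))

D ≈ 252 mm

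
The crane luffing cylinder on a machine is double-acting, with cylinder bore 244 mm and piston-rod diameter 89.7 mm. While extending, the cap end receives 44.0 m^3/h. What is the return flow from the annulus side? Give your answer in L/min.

Cap-side area A_cap = π/4 × (244 mm)² = 46760 mm^2
Rod-side annular area A_ann = π/4 × (244² − 89.7²) = 40440 mm^2
Piston speed v = Q_in/A_cap; rod-end outflow Q_out = v × A_ann = Q_in × A_ann/A_cap.

Q_out ≈ 634 L/min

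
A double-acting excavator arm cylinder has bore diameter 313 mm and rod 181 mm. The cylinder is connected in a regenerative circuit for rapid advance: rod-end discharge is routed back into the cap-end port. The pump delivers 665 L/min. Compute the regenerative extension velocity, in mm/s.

v ≈ 431 mm/s

In regeneration the rod-end outflow joins the pump flow into the cap end, so the net volume the pump must supply per unit advance equals the rod cross-section area.
Rod cross-section A_rod = π/4 × (181 mm)² = 25730 mm^2
v = Q_pump / A_rod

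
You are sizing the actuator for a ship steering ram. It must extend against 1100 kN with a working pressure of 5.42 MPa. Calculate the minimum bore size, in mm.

Extension force acts on the full piston face: F = P × (π/4)D².
D = √(4F / (πP)) = √(4 × 1100 kN / (π × 5.42 MPa))

D ≈ 508 mm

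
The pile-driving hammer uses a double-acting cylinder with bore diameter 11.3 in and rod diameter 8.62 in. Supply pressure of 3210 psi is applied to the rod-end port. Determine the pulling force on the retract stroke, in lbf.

F ≈ 1.35e5 lbf

Rod-side annular area A_ann = π/4 × (11.3² − 8.62²) = 41.93 in^2
On retraction the pressure acts on the annular area (bore minus rod).
F = P × A_ann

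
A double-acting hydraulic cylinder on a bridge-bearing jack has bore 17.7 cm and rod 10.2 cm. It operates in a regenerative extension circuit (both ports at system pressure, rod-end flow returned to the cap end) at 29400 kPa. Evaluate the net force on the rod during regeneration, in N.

With equal pressure on both faces, forces on the annular region cancel; the net push is pressure × rod cross-section.
Rod cross-section A_rod = π/4 × (10.2 cm)² = 81.71 cm^2
F = P × A_rod

F ≈ 2.40e5 N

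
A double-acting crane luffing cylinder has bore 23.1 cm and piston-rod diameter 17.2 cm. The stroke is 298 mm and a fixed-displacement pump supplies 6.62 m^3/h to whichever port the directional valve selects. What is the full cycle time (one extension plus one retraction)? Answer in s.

Cap-side area A_cap = π/4 × (23.1 cm)² = 419.1 cm^2
Rod-side annular area A_ann = π/4 × (23.1² − 17.2²) = 186.7 cm^2
t_ext = A_cap·L/Q = 6.792 s
t_ret = A_ann·L/Q = 3.026 s
t_cycle = t_ext + t_ret

t ≈ 9.82 s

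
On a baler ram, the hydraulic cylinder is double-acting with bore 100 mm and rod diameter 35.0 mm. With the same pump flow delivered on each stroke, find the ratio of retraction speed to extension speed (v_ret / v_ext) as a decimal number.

v_ret/v_ext ≈ 1.14

Cap-side area A_cap = π/4 × (100 mm)² = 7854 mm^2
Rod-side annular area A_ann = π/4 × (100² − 35.0²) = 6892 mm^2
For equal Q, v ∝ 1/A, so v_ret/v_ext = A_cap/A_ann.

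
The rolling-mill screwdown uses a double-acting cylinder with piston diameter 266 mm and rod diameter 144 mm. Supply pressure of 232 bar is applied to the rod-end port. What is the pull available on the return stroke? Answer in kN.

F ≈ 911 kN

Rod-side annular area A_ann = π/4 × (266² − 144²) = 39290 mm^2
On retraction the pressure acts on the annular area (bore minus rod).
F = P × A_ann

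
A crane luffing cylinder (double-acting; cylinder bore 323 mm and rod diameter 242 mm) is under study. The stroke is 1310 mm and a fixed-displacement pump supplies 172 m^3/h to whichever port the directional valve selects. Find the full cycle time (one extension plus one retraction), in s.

t ≈ 3.23 s

Cap-side area A_cap = π/4 × (323 mm)² = 81940 mm^2
Rod-side annular area A_ann = π/4 × (323² − 242²) = 35940 mm^2
t_ext = A_cap·L/Q = 2.247 s
t_ret = A_ann·L/Q = 0.9855 s
t_cycle = t_ext + t_ret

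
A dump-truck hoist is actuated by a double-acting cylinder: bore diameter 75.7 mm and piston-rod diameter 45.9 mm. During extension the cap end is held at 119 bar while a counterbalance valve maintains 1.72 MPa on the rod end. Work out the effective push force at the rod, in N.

Cap-side area A_cap = π/4 × (75.7 mm)² = 4501 mm^2
Rod-side annular area A_ann = π/4 × (75.7² − 45.9²) = 2846 mm^2
Net thrust = P_cap·A_cap − P_rod·A_ann = 53560 N − 4895 N

F ≈ 48700 N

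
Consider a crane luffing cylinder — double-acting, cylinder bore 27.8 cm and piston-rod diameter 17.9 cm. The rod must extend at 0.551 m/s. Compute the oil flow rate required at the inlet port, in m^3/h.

Q ≈ 120 m^3/h

Cap-side area A_cap = π/4 × (27.8 cm)² = 607.0 cm^2
Q = A × v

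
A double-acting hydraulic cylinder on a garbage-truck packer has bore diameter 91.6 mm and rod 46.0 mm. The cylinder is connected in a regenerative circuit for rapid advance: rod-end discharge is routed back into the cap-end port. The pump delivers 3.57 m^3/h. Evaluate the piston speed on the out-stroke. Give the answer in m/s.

In regeneration the rod-end outflow joins the pump flow into the cap end, so the net volume the pump must supply per unit advance equals the rod cross-section area.
Rod cross-section A_rod = π/4 × (46.0 mm)² = 1662 mm^2
v = Q_pump / A_rod

v ≈ 0.597 m/s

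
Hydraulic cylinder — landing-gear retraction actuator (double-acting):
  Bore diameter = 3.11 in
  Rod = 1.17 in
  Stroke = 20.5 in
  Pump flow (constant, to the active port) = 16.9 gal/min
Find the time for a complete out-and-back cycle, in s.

Cap-side area A_cap = π/4 × (3.11 in)² = 7.596 in^2
Rod-side annular area A_ann = π/4 × (3.11² − 1.17²) = 6.521 in^2
t_ext = A_cap·L/Q = 2.393 s
t_ret = A_ann·L/Q = 2.055 s
t_cycle = t_ext + t_ret

t ≈ 4.45 s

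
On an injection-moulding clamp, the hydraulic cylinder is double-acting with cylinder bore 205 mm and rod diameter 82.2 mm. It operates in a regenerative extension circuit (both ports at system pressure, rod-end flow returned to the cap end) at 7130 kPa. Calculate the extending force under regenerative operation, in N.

With equal pressure on both faces, forces on the annular region cancel; the net push is pressure × rod cross-section.
Rod cross-section A_rod = π/4 × (82.2 mm)² = 5307 mm^2
F = P × A_rod

F ≈ 37800 N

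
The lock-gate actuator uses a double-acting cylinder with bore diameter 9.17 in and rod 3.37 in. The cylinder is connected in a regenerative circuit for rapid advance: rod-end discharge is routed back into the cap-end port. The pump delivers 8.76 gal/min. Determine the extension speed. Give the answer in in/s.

In regeneration the rod-end outflow joins the pump flow into the cap end, so the net volume the pump must supply per unit advance equals the rod cross-section area.
Rod cross-section A_rod = π/4 × (3.37 in)² = 8.920 in^2
v = Q_pump / A_rod

v ≈ 3.78 in/s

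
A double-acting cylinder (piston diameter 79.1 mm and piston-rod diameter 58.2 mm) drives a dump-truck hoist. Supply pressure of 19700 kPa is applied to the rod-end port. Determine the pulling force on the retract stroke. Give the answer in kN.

F ≈ 44.4 kN

Rod-side annular area A_ann = π/4 × (79.1² − 58.2²) = 2254 mm^2
On retraction the pressure acts on the annular area (bore minus rod).
F = P × A_ann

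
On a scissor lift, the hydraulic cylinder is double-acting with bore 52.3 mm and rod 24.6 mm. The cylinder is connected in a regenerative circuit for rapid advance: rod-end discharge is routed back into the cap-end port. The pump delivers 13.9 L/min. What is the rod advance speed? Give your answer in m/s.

v ≈ 0.487 m/s

In regeneration the rod-end outflow joins the pump flow into the cap end, so the net volume the pump must supply per unit advance equals the rod cross-section area.
Rod cross-section A_rod = π/4 × (24.6 mm)² = 475.3 mm^2
v = Q_pump / A_rod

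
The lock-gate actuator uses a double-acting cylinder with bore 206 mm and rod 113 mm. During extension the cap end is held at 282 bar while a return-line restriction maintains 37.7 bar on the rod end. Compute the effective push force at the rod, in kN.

F ≈ 852 kN

Cap-side area A_cap = π/4 × (206 mm)² = 33330 mm^2
Rod-side annular area A_ann = π/4 × (206² − 113²) = 23300 mm^2
Net thrust = P_cap·A_cap − P_rod·A_ann = 939.9 kN − 87.84 kN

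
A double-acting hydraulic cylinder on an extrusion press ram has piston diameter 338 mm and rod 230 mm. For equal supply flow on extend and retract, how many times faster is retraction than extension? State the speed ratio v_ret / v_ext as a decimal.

Cap-side area A_cap = π/4 × (338 mm)² = 89730 mm^2
Rod-side annular area A_ann = π/4 × (338² − 230²) = 48180 mm^2
For equal Q, v ∝ 1/A, so v_ret/v_ext = A_cap/A_ann.

v_ret/v_ext ≈ 1.86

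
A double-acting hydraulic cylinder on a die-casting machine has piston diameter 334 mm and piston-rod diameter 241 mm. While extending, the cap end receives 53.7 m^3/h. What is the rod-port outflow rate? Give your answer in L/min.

Q_out ≈ 429 L/min

Cap-side area A_cap = π/4 × (334 mm)² = 87620 mm^2
Rod-side annular area A_ann = π/4 × (334² − 241²) = 42000 mm^2
Piston speed v = Q_in/A_cap; rod-end outflow Q_out = v × A_ann = Q_in × A_ann/A_cap.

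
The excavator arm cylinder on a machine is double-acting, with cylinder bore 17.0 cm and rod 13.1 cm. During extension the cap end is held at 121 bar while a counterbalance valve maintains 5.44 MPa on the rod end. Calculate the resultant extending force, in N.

F ≈ 2.24e5 N

Cap-side area A_cap = π/4 × (17.0 cm)² = 227.0 cm^2
Rod-side annular area A_ann = π/4 × (17.0² − 13.1²) = 92.20 cm^2
Net thrust = P_cap·A_cap − P_rod·A_ann = 2.746e5 N − 50160 N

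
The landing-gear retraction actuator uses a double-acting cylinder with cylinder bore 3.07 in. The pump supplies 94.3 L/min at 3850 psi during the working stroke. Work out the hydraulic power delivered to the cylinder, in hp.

W ≈ 55.9 hp

Hydraulic power = P × Q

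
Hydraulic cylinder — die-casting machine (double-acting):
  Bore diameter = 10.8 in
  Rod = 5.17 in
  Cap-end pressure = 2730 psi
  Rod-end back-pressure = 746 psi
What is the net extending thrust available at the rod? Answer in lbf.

Cap-side area A_cap = π/4 × (10.8 in)² = 91.61 in^2
Rod-side annular area A_ann = π/4 × (10.8² − 5.17²) = 70.62 in^2
Net thrust = P_cap·A_cap − P_rod·A_ann = 2.501e5 lbf − 52680 lbf

F ≈ 1.97e5 lbf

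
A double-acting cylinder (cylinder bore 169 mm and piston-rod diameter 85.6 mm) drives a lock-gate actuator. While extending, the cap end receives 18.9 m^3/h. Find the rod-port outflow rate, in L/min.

Cap-side area A_cap = π/4 × (169 mm)² = 22430 mm^2
Rod-side annular area A_ann = π/4 × (169² − 85.6²) = 16680 mm^2
Piston speed v = Q_in/A_cap; rod-end outflow Q_out = v × A_ann = Q_in × A_ann/A_cap.

Q_out ≈ 234 L/min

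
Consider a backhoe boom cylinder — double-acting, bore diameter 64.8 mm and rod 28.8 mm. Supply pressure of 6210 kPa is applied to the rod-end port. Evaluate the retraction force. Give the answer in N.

F ≈ 16400 N

Rod-side annular area A_ann = π/4 × (64.8² − 28.8²) = 2646 mm^2
On retraction the pressure acts on the annular area (bore minus rod).
F = P × A_ann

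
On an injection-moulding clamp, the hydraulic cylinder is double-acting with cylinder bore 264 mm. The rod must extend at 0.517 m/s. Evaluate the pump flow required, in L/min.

Q ≈ 1700 L/min

Cap-side area A_cap = π/4 × (264 mm)² = 54740 mm^2
Q = A × v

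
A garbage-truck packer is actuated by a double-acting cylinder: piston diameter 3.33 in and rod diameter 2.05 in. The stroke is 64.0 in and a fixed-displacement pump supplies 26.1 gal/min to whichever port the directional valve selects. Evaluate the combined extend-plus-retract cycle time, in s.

Cap-side area A_cap = π/4 × (3.33 in)² = 8.709 in^2
Rod-side annular area A_ann = π/4 × (3.33² − 2.05²) = 5.409 in^2
t_ext = A_cap·L/Q = 5.547 s
t_ret = A_ann·L/Q = 3.445 s
t_cycle = t_ext + t_ret

t ≈ 8.99 s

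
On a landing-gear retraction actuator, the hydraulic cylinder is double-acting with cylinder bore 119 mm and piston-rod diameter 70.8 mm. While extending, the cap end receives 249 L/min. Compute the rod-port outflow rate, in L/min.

Cap-side area A_cap = π/4 × (119 mm)² = 11120 mm^2
Rod-side annular area A_ann = π/4 × (119² − 70.8²) = 7185 mm^2
Piston speed v = Q_in/A_cap; rod-end outflow Q_out = v × A_ann = Q_in × A_ann/A_cap.

Q_out ≈ 161 L/min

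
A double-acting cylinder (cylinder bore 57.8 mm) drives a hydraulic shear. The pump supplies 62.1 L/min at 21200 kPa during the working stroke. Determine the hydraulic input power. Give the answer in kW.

Hydraulic power = P × Q

W ≈ 21.9 kW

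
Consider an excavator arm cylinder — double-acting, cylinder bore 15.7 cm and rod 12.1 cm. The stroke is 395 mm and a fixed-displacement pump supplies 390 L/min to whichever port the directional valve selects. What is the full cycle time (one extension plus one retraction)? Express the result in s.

Cap-side area A_cap = π/4 × (15.7 cm)² = 193.6 cm^2
Rod-side annular area A_ann = π/4 × (15.7² − 12.1²) = 78.60 cm^2
t_ext = A_cap·L/Q = 1.176 s
t_ret = A_ann·L/Q = 0.4777 s
t_cycle = t_ext + t_ret

t ≈ 1.65 s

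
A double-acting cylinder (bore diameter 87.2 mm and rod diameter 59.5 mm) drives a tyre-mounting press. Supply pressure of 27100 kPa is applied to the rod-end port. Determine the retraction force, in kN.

F ≈ 86.5 kN

Rod-side annular area A_ann = π/4 × (87.2² − 59.5²) = 3192 mm^2
On retraction the pressure acts on the annular area (bore minus rod).
F = P × A_ann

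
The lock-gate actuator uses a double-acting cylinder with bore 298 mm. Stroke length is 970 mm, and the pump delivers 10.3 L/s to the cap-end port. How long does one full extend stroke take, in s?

Cap-side area A_cap = π/4 × (298 mm)² = 69750 mm^2
Swept volume V = A × L; t = V / Q = A·L / Q

t ≈ 6.57 s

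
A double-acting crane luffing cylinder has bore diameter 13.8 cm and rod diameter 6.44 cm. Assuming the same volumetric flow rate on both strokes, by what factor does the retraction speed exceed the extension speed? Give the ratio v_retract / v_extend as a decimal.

Cap-side area A_cap = π/4 × (13.8 cm)² = 149.6 cm^2
Rod-side annular area A_ann = π/4 × (13.8² − 6.44²) = 117.0 cm^2
For equal Q, v ∝ 1/A, so v_ret/v_ext = A_cap/A_ann.

v_ret/v_ext ≈ 1.28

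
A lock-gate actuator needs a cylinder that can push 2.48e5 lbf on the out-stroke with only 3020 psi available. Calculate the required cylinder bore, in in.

D ≈ 10.2 in

Extension force acts on the full piston face: F = P × (π/4)D².
D = √(4F / (πP)) = √(4 × 2.48e5 lbf / (π × 3020 psi))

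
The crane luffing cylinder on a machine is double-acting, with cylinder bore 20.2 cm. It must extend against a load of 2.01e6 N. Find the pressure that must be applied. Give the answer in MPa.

P ≈ 62.7 MPa

Cap-side area A_cap = π/4 × (20.2 cm)² = 320.5 cm^2
P = F / A = 2.01e6 N / A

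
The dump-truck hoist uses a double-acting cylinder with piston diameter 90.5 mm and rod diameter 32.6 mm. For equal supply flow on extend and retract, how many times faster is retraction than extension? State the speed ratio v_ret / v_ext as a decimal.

Cap-side area A_cap = π/4 × (90.5 mm)² = 6433 mm^2
Rod-side annular area A_ann = π/4 × (90.5² − 32.6²) = 5598 mm^2
For equal Q, v ∝ 1/A, so v_ret/v_ext = A_cap/A_ann.

v_ret/v_ext ≈ 1.15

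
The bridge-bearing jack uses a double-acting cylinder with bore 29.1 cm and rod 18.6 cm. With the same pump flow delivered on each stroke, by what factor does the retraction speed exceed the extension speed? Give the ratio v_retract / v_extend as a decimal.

v_ret/v_ext ≈ 1.69

Cap-side area A_cap = π/4 × (29.1 cm)² = 665.1 cm^2
Rod-side annular area A_ann = π/4 × (29.1² − 18.6²) = 393.4 cm^2
For equal Q, v ∝ 1/A, so v_ret/v_ext = A_cap/A_ann.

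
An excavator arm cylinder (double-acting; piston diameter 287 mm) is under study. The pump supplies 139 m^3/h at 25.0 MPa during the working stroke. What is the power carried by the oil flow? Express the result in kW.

Hydraulic power = P × Q

W ≈ 965 kW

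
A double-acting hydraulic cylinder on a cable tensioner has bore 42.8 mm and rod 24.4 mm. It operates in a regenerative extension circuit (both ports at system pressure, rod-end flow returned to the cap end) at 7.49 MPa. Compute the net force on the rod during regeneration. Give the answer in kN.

F ≈ 3.50 kN

With equal pressure on both faces, forces on the annular region cancel; the net push is pressure × rod cross-section.
Rod cross-section A_rod = π/4 × (24.4 mm)² = 467.6 mm^2
F = P × A_rod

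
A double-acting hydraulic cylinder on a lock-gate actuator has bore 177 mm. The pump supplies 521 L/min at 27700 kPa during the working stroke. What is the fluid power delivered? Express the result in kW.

Hydraulic power = P × Q

W ≈ 241 kW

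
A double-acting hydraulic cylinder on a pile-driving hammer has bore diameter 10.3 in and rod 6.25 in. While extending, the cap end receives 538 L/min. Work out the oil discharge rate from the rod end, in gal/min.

Cap-side area A_cap = π/4 × (10.3 in)² = 83.32 in^2
Rod-side annular area A_ann = π/4 × (10.3² − 6.25²) = 52.64 in^2
Piston speed v = Q_in/A_cap; rod-end outflow Q_out = v × A_ann = Q_in × A_ann/A_cap.

Q_out ≈ 89.8 gal/min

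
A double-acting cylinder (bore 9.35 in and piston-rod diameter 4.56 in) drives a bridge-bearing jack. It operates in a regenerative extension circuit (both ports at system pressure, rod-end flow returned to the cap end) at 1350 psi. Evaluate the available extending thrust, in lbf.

With equal pressure on both faces, forces on the annular region cancel; the net push is pressure × rod cross-section.
Rod cross-section A_rod = π/4 × (4.56 in)² = 16.33 in^2
F = P × A_rod

F ≈ 22000 lbf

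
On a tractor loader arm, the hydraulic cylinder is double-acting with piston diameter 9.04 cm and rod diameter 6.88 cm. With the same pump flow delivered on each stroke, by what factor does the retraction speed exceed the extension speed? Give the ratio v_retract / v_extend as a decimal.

v_ret/v_ext ≈ 2.38

Cap-side area A_cap = π/4 × (9.04 cm)² = 64.18 cm^2
Rod-side annular area A_ann = π/4 × (9.04² − 6.88²) = 27.01 cm^2
For equal Q, v ∝ 1/A, so v_ret/v_ext = A_cap/A_ann.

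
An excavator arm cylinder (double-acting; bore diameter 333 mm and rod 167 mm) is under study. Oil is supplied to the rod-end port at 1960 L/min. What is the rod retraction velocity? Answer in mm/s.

v ≈ 501 mm/s

Rod-side annular area A_ann = π/4 × (333² − 167²) = 65190 mm^2
Flow into the rod-end port fills the annular volume.
v = Q / A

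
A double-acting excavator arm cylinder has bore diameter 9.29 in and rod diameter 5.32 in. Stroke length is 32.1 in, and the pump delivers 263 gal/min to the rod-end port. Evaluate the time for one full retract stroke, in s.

t ≈ 1.44 s

Rod-side annular area A_ann = π/4 × (9.29² − 5.32²) = 45.55 in^2
Swept volume V = A × L; t = V / Q = A·L / Q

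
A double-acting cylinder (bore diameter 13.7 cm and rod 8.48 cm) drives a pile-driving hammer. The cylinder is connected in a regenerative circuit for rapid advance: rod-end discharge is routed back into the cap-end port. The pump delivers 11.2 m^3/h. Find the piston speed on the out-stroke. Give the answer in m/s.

v ≈ 0.551 m/s

In regeneration the rod-end outflow joins the pump flow into the cap end, so the net volume the pump must supply per unit advance equals the rod cross-section area.
Rod cross-section A_rod = π/4 × (8.48 cm)² = 56.48 cm^2
v = Q_pump / A_rod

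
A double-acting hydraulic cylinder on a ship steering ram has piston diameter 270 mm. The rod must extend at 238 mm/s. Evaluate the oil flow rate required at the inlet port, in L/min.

Cap-side area A_cap = π/4 × (270 mm)² = 57260 mm^2
Q = A × v

Q ≈ 818 L/min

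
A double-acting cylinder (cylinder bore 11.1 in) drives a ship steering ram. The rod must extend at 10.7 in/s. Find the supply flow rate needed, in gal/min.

Q ≈ 269 gal/min

Cap-side area A_cap = π/4 × (11.1 in)² = 96.77 in^2
Q = A × v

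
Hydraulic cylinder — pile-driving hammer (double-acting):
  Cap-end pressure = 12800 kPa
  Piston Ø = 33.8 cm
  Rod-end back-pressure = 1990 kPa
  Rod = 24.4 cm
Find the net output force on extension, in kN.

Cap-side area A_cap = π/4 × (33.8 cm)² = 897.3 cm^2
Rod-side annular area A_ann = π/4 × (33.8² − 24.4²) = 429.7 cm^2
Net thrust = P_cap·A_cap − P_rod·A_ann = 1149 kN − 85.51 kN

F ≈ 1060 kN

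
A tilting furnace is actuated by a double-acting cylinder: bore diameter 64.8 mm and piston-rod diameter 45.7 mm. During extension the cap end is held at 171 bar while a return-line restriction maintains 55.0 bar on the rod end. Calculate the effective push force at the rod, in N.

Cap-side area A_cap = π/4 × (64.8 mm)² = 3298 mm^2
Rod-side annular area A_ann = π/4 × (64.8² − 45.7²) = 1658 mm^2
Net thrust = P_cap·A_cap − P_rod·A_ann = 56390 N − 9117 N

F ≈ 47300 N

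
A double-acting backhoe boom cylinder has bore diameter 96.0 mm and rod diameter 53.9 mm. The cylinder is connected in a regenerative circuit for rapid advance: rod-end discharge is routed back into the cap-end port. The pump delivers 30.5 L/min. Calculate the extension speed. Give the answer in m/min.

In regeneration the rod-end outflow joins the pump flow into the cap end, so the net volume the pump must supply per unit advance equals the rod cross-section area.
Rod cross-section A_rod = π/4 × (53.9 mm)² = 2282 mm^2
v = Q_pump / A_rod

v ≈ 13.4 m/min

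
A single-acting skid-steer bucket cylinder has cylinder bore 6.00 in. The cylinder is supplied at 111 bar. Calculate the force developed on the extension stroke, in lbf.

F ≈ 45500 lbf

Cap-side area A_cap = π/4 × (6.00 in)² = 28.27 in^2
F = P × A_cap = 111 bar × A_cap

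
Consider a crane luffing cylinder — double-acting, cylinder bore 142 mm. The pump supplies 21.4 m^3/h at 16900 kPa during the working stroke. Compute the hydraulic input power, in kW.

W ≈ 100 kW

Hydraulic power = P × Q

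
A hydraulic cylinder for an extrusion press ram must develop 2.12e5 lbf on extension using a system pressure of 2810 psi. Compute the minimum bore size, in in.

D ≈ 9.80 in

Extension force acts on the full piston face: F = P × (π/4)D².
D = √(4F / (πP)) = √(4 × 2.12e5 lbf / (π × 2810 psi))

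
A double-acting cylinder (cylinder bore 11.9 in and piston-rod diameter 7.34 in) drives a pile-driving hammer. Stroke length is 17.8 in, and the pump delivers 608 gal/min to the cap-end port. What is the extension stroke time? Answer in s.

t ≈ 0.846 s

Cap-side area A_cap = π/4 × (11.9 in)² = 111.2 in^2
Swept volume V = A × L; t = V / Q = A·L / Q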